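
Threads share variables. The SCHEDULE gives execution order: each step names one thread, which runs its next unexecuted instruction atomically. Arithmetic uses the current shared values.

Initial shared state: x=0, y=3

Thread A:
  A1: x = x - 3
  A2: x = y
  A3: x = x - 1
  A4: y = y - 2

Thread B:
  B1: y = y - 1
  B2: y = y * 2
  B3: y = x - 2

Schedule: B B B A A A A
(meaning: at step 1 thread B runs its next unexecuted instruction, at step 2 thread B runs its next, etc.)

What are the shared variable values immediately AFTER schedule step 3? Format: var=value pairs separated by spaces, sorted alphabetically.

Step 1: thread B executes B1 (y = y - 1). Shared: x=0 y=2. PCs: A@0 B@1
Step 2: thread B executes B2 (y = y * 2). Shared: x=0 y=4. PCs: A@0 B@2
Step 3: thread B executes B3 (y = x - 2). Shared: x=0 y=-2. PCs: A@0 B@3

Answer: x=0 y=-2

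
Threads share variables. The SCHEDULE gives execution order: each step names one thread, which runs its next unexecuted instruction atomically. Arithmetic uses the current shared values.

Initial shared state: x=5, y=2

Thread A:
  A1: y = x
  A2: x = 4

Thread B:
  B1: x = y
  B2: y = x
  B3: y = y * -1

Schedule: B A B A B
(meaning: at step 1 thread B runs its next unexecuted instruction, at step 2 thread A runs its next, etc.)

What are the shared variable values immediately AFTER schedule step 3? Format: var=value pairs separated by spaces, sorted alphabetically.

Answer: x=2 y=2

Derivation:
Step 1: thread B executes B1 (x = y). Shared: x=2 y=2. PCs: A@0 B@1
Step 2: thread A executes A1 (y = x). Shared: x=2 y=2. PCs: A@1 B@1
Step 3: thread B executes B2 (y = x). Shared: x=2 y=2. PCs: A@1 B@2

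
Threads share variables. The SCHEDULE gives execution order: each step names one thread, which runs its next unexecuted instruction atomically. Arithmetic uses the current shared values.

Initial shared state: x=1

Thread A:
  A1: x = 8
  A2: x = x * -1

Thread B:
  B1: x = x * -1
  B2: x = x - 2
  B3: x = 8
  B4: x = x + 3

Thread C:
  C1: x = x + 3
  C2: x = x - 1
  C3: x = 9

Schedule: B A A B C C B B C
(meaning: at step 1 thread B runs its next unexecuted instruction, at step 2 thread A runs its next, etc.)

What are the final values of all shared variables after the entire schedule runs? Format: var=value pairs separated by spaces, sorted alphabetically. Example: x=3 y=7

Answer: x=9

Derivation:
Step 1: thread B executes B1 (x = x * -1). Shared: x=-1. PCs: A@0 B@1 C@0
Step 2: thread A executes A1 (x = 8). Shared: x=8. PCs: A@1 B@1 C@0
Step 3: thread A executes A2 (x = x * -1). Shared: x=-8. PCs: A@2 B@1 C@0
Step 4: thread B executes B2 (x = x - 2). Shared: x=-10. PCs: A@2 B@2 C@0
Step 5: thread C executes C1 (x = x + 3). Shared: x=-7. PCs: A@2 B@2 C@1
Step 6: thread C executes C2 (x = x - 1). Shared: x=-8. PCs: A@2 B@2 C@2
Step 7: thread B executes B3 (x = 8). Shared: x=8. PCs: A@2 B@3 C@2
Step 8: thread B executes B4 (x = x + 3). Shared: x=11. PCs: A@2 B@4 C@2
Step 9: thread C executes C3 (x = 9). Shared: x=9. PCs: A@2 B@4 C@3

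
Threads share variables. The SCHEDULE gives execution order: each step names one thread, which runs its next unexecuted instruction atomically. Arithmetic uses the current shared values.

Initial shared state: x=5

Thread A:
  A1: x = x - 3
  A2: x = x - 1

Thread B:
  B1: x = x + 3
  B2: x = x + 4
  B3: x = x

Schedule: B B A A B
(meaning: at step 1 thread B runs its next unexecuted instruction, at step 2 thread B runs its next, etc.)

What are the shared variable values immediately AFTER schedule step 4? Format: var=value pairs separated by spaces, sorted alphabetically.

Step 1: thread B executes B1 (x = x + 3). Shared: x=8. PCs: A@0 B@1
Step 2: thread B executes B2 (x = x + 4). Shared: x=12. PCs: A@0 B@2
Step 3: thread A executes A1 (x = x - 3). Shared: x=9. PCs: A@1 B@2
Step 4: thread A executes A2 (x = x - 1). Shared: x=8. PCs: A@2 B@2

Answer: x=8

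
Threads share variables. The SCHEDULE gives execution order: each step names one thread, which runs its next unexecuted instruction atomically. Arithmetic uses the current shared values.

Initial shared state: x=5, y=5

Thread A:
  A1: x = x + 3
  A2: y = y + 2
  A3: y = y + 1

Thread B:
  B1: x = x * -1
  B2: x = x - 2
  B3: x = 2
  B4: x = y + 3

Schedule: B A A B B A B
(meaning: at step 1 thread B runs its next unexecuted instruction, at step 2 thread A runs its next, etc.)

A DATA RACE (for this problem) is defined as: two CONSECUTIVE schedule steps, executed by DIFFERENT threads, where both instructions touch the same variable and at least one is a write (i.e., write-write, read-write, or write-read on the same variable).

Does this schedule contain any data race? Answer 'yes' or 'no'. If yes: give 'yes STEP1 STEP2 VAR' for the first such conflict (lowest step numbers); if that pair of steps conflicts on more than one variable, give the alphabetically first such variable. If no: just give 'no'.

Answer: yes 1 2 x

Derivation:
Steps 1,2: B(x = x * -1) vs A(x = x + 3). RACE on x (W-W).
Steps 2,3: same thread (A). No race.
Steps 3,4: A(r=y,w=y) vs B(r=x,w=x). No conflict.
Steps 4,5: same thread (B). No race.
Steps 5,6: B(r=-,w=x) vs A(r=y,w=y). No conflict.
Steps 6,7: A(y = y + 1) vs B(x = y + 3). RACE on y (W-R).
First conflict at steps 1,2.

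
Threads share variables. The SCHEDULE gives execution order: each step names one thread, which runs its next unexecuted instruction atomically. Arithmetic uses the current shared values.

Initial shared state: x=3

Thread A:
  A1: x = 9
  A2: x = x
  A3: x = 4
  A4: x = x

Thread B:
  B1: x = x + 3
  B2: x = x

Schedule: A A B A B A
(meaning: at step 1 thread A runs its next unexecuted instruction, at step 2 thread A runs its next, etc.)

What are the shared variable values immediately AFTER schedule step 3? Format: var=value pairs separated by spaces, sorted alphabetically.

Answer: x=12

Derivation:
Step 1: thread A executes A1 (x = 9). Shared: x=9. PCs: A@1 B@0
Step 2: thread A executes A2 (x = x). Shared: x=9. PCs: A@2 B@0
Step 3: thread B executes B1 (x = x + 3). Shared: x=12. PCs: A@2 B@1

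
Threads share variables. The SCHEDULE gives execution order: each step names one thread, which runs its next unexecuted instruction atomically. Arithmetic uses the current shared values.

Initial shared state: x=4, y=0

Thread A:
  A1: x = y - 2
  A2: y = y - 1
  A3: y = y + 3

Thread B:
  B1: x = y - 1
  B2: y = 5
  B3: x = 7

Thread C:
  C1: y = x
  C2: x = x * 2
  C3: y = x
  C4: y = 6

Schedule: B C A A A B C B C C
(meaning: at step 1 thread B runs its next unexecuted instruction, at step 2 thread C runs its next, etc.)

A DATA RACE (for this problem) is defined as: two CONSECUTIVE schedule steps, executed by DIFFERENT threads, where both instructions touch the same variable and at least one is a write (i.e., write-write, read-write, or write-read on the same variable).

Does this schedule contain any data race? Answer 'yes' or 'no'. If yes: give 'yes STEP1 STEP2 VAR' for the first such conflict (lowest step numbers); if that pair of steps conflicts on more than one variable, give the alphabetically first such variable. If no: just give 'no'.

Steps 1,2: B(x = y - 1) vs C(y = x). RACE on x (W-R), y (R-W). Multiple vars; alphabetically first is x.
Steps 2,3: C(y = x) vs A(x = y - 2). RACE on x (R-W), y (W-R). Multiple vars; alphabetically first is x.
Steps 3,4: same thread (A). No race.
Steps 4,5: same thread (A). No race.
Steps 5,6: A(y = y + 3) vs B(y = 5). RACE on y (W-W).
Steps 6,7: B(r=-,w=y) vs C(r=x,w=x). No conflict.
Steps 7,8: C(x = x * 2) vs B(x = 7). RACE on x (W-W).
Steps 8,9: B(x = 7) vs C(y = x). RACE on x (W-R).
Steps 9,10: same thread (C). No race.
First conflict at steps 1,2.

Answer: yes 1 2 x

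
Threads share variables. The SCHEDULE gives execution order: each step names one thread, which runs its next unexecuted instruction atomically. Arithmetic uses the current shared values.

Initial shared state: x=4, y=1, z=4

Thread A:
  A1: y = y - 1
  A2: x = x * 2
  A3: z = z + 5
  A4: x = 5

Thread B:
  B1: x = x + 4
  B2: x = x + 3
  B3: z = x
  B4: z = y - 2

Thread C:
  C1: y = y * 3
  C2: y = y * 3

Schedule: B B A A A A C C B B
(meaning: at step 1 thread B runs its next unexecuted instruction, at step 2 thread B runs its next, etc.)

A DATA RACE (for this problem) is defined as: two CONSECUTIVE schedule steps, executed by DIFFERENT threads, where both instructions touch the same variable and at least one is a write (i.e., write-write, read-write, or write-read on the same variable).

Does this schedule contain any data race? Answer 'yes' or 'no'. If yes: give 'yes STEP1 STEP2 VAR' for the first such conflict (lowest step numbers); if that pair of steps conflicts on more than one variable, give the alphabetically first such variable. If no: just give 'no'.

Steps 1,2: same thread (B). No race.
Steps 2,3: B(r=x,w=x) vs A(r=y,w=y). No conflict.
Steps 3,4: same thread (A). No race.
Steps 4,5: same thread (A). No race.
Steps 5,6: same thread (A). No race.
Steps 6,7: A(r=-,w=x) vs C(r=y,w=y). No conflict.
Steps 7,8: same thread (C). No race.
Steps 8,9: C(r=y,w=y) vs B(r=x,w=z). No conflict.
Steps 9,10: same thread (B). No race.

Answer: no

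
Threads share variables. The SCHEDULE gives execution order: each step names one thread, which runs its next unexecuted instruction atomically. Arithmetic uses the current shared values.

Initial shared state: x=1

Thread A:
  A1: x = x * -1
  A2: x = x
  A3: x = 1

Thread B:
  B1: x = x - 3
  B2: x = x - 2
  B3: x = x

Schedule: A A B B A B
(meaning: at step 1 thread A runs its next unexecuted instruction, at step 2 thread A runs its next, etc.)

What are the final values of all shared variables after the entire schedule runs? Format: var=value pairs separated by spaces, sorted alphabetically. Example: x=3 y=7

Answer: x=1

Derivation:
Step 1: thread A executes A1 (x = x * -1). Shared: x=-1. PCs: A@1 B@0
Step 2: thread A executes A2 (x = x). Shared: x=-1. PCs: A@2 B@0
Step 3: thread B executes B1 (x = x - 3). Shared: x=-4. PCs: A@2 B@1
Step 4: thread B executes B2 (x = x - 2). Shared: x=-6. PCs: A@2 B@2
Step 5: thread A executes A3 (x = 1). Shared: x=1. PCs: A@3 B@2
Step 6: thread B executes B3 (x = x). Shared: x=1. PCs: A@3 B@3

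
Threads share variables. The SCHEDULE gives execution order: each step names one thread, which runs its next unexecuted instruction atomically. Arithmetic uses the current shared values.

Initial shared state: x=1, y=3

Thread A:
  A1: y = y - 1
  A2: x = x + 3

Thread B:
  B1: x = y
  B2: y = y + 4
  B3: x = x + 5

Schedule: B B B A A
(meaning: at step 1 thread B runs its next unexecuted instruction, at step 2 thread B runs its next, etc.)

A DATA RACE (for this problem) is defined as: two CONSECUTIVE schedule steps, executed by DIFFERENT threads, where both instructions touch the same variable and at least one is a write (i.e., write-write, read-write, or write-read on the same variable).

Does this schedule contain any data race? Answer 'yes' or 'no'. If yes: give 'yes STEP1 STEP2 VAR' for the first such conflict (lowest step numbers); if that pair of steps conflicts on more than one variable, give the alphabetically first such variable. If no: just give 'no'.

Steps 1,2: same thread (B). No race.
Steps 2,3: same thread (B). No race.
Steps 3,4: B(r=x,w=x) vs A(r=y,w=y). No conflict.
Steps 4,5: same thread (A). No race.

Answer: no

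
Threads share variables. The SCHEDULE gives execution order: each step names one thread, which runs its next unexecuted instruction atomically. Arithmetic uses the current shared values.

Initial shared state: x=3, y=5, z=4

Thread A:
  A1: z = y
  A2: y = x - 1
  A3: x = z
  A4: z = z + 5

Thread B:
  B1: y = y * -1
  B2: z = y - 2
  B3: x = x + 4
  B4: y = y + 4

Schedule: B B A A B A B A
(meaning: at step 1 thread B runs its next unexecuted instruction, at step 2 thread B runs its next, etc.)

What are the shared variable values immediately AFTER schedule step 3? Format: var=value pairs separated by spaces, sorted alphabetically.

Step 1: thread B executes B1 (y = y * -1). Shared: x=3 y=-5 z=4. PCs: A@0 B@1
Step 2: thread B executes B2 (z = y - 2). Shared: x=3 y=-5 z=-7. PCs: A@0 B@2
Step 3: thread A executes A1 (z = y). Shared: x=3 y=-5 z=-5. PCs: A@1 B@2

Answer: x=3 y=-5 z=-5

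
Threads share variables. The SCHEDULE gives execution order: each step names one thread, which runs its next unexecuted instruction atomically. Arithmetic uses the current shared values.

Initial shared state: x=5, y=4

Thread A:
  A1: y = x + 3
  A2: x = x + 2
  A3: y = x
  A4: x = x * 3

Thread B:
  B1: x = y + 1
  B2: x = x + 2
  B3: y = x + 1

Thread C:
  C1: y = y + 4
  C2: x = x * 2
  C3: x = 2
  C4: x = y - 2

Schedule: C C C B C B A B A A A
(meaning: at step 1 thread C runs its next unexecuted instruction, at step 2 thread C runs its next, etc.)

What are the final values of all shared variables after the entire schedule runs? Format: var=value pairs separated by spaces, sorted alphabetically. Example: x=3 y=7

Step 1: thread C executes C1 (y = y + 4). Shared: x=5 y=8. PCs: A@0 B@0 C@1
Step 2: thread C executes C2 (x = x * 2). Shared: x=10 y=8. PCs: A@0 B@0 C@2
Step 3: thread C executes C3 (x = 2). Shared: x=2 y=8. PCs: A@0 B@0 C@3
Step 4: thread B executes B1 (x = y + 1). Shared: x=9 y=8. PCs: A@0 B@1 C@3
Step 5: thread C executes C4 (x = y - 2). Shared: x=6 y=8. PCs: A@0 B@1 C@4
Step 6: thread B executes B2 (x = x + 2). Shared: x=8 y=8. PCs: A@0 B@2 C@4
Step 7: thread A executes A1 (y = x + 3). Shared: x=8 y=11. PCs: A@1 B@2 C@4
Step 8: thread B executes B3 (y = x + 1). Shared: x=8 y=9. PCs: A@1 B@3 C@4
Step 9: thread A executes A2 (x = x + 2). Shared: x=10 y=9. PCs: A@2 B@3 C@4
Step 10: thread A executes A3 (y = x). Shared: x=10 y=10. PCs: A@3 B@3 C@4
Step 11: thread A executes A4 (x = x * 3). Shared: x=30 y=10. PCs: A@4 B@3 C@4

Answer: x=30 y=10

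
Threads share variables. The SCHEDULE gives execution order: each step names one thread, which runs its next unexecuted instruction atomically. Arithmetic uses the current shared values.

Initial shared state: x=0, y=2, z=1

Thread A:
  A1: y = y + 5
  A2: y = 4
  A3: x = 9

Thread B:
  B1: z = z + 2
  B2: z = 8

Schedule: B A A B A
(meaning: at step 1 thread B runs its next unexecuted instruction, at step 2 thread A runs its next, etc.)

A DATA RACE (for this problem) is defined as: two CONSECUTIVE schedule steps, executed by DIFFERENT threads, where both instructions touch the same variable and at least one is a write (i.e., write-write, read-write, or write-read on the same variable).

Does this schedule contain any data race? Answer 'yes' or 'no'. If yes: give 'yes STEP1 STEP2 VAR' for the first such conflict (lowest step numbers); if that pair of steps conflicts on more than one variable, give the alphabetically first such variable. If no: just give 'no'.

Steps 1,2: B(r=z,w=z) vs A(r=y,w=y). No conflict.
Steps 2,3: same thread (A). No race.
Steps 3,4: A(r=-,w=y) vs B(r=-,w=z). No conflict.
Steps 4,5: B(r=-,w=z) vs A(r=-,w=x). No conflict.

Answer: no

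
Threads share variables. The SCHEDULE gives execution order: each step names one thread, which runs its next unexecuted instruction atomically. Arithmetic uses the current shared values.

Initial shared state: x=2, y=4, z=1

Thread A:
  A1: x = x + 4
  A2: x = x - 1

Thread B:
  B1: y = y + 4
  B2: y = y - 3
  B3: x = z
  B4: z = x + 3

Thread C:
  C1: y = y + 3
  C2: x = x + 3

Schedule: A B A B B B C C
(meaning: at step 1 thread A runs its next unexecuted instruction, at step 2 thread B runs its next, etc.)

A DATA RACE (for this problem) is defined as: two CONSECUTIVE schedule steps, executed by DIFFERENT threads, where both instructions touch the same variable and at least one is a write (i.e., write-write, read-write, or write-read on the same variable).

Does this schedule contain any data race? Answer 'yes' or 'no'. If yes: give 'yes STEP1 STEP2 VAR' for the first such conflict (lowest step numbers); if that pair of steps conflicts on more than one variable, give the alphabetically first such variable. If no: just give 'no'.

Steps 1,2: A(r=x,w=x) vs B(r=y,w=y). No conflict.
Steps 2,3: B(r=y,w=y) vs A(r=x,w=x). No conflict.
Steps 3,4: A(r=x,w=x) vs B(r=y,w=y). No conflict.
Steps 4,5: same thread (B). No race.
Steps 5,6: same thread (B). No race.
Steps 6,7: B(r=x,w=z) vs C(r=y,w=y). No conflict.
Steps 7,8: same thread (C). No race.

Answer: no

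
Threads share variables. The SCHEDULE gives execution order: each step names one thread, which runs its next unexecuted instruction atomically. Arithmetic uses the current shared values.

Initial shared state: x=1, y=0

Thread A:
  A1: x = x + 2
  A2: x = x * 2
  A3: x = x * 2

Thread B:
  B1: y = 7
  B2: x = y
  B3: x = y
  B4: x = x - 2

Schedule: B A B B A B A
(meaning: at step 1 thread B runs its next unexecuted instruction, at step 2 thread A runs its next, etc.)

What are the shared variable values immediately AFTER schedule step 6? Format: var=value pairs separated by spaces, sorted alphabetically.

Step 1: thread B executes B1 (y = 7). Shared: x=1 y=7. PCs: A@0 B@1
Step 2: thread A executes A1 (x = x + 2). Shared: x=3 y=7. PCs: A@1 B@1
Step 3: thread B executes B2 (x = y). Shared: x=7 y=7. PCs: A@1 B@2
Step 4: thread B executes B3 (x = y). Shared: x=7 y=7. PCs: A@1 B@3
Step 5: thread A executes A2 (x = x * 2). Shared: x=14 y=7. PCs: A@2 B@3
Step 6: thread B executes B4 (x = x - 2). Shared: x=12 y=7. PCs: A@2 B@4

Answer: x=12 y=7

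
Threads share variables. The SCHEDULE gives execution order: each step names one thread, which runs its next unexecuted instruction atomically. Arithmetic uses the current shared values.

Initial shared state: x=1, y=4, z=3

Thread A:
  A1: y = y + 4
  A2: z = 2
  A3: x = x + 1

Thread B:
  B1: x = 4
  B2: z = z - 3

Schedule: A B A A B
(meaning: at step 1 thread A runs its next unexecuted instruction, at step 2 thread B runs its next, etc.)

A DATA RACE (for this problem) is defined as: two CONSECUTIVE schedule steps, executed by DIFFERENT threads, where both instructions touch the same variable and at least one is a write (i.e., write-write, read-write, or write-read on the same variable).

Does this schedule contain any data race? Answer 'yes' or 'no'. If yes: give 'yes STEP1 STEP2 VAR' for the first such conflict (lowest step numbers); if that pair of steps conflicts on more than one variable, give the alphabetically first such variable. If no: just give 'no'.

Steps 1,2: A(r=y,w=y) vs B(r=-,w=x). No conflict.
Steps 2,3: B(r=-,w=x) vs A(r=-,w=z). No conflict.
Steps 3,4: same thread (A). No race.
Steps 4,5: A(r=x,w=x) vs B(r=z,w=z). No conflict.

Answer: no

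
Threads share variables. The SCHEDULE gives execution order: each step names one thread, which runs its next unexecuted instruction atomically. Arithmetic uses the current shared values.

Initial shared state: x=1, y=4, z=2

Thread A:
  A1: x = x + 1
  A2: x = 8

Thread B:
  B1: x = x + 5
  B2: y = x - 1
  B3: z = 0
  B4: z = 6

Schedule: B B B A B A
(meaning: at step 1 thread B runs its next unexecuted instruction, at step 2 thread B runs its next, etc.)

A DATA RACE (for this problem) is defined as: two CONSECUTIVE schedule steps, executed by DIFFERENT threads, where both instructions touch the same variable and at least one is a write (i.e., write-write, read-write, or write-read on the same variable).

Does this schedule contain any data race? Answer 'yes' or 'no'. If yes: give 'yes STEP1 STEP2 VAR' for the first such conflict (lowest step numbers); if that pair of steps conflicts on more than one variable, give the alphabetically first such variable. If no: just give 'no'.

Steps 1,2: same thread (B). No race.
Steps 2,3: same thread (B). No race.
Steps 3,4: B(r=-,w=z) vs A(r=x,w=x). No conflict.
Steps 4,5: A(r=x,w=x) vs B(r=-,w=z). No conflict.
Steps 5,6: B(r=-,w=z) vs A(r=-,w=x). No conflict.

Answer: no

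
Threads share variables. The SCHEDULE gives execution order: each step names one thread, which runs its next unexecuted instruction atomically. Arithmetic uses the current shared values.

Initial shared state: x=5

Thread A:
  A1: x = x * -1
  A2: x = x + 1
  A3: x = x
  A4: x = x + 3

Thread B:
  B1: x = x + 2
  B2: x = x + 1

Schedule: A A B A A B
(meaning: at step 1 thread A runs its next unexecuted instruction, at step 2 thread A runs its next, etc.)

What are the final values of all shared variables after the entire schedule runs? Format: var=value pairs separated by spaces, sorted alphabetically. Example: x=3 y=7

Step 1: thread A executes A1 (x = x * -1). Shared: x=-5. PCs: A@1 B@0
Step 2: thread A executes A2 (x = x + 1). Shared: x=-4. PCs: A@2 B@0
Step 3: thread B executes B1 (x = x + 2). Shared: x=-2. PCs: A@2 B@1
Step 4: thread A executes A3 (x = x). Shared: x=-2. PCs: A@3 B@1
Step 5: thread A executes A4 (x = x + 3). Shared: x=1. PCs: A@4 B@1
Step 6: thread B executes B2 (x = x + 1). Shared: x=2. PCs: A@4 B@2

Answer: x=2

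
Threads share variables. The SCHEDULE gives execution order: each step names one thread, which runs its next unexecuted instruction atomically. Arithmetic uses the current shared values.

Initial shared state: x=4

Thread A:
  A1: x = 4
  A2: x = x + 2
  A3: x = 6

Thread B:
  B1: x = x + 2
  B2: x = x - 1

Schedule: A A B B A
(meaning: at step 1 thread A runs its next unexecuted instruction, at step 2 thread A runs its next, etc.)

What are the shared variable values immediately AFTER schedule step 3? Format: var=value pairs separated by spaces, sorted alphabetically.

Answer: x=8

Derivation:
Step 1: thread A executes A1 (x = 4). Shared: x=4. PCs: A@1 B@0
Step 2: thread A executes A2 (x = x + 2). Shared: x=6. PCs: A@2 B@0
Step 3: thread B executes B1 (x = x + 2). Shared: x=8. PCs: A@2 B@1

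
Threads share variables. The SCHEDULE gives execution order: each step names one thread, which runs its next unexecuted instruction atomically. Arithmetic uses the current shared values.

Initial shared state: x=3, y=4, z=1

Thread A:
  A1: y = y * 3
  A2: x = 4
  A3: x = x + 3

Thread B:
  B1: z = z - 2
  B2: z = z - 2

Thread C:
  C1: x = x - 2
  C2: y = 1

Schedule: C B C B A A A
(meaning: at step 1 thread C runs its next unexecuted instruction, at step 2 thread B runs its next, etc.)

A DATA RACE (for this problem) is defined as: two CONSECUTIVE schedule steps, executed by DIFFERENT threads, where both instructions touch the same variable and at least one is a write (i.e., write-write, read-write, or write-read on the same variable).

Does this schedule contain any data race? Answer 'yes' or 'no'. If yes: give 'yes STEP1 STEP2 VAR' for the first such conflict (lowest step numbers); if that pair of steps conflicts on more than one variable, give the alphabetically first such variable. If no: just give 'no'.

Answer: no

Derivation:
Steps 1,2: C(r=x,w=x) vs B(r=z,w=z). No conflict.
Steps 2,3: B(r=z,w=z) vs C(r=-,w=y). No conflict.
Steps 3,4: C(r=-,w=y) vs B(r=z,w=z). No conflict.
Steps 4,5: B(r=z,w=z) vs A(r=y,w=y). No conflict.
Steps 5,6: same thread (A). No race.
Steps 6,7: same thread (A). No race.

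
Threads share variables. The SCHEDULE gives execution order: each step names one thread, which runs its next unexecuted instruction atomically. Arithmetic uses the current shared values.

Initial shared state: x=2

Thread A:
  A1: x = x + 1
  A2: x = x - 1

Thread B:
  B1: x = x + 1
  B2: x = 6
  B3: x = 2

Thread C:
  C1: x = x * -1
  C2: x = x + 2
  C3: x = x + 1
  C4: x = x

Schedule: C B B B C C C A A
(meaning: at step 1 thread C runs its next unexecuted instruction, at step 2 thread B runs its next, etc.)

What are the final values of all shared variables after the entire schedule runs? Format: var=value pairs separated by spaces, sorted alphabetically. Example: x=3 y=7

Answer: x=5

Derivation:
Step 1: thread C executes C1 (x = x * -1). Shared: x=-2. PCs: A@0 B@0 C@1
Step 2: thread B executes B1 (x = x + 1). Shared: x=-1. PCs: A@0 B@1 C@1
Step 3: thread B executes B2 (x = 6). Shared: x=6. PCs: A@0 B@2 C@1
Step 4: thread B executes B3 (x = 2). Shared: x=2. PCs: A@0 B@3 C@1
Step 5: thread C executes C2 (x = x + 2). Shared: x=4. PCs: A@0 B@3 C@2
Step 6: thread C executes C3 (x = x + 1). Shared: x=5. PCs: A@0 B@3 C@3
Step 7: thread C executes C4 (x = x). Shared: x=5. PCs: A@0 B@3 C@4
Step 8: thread A executes A1 (x = x + 1). Shared: x=6. PCs: A@1 B@3 C@4
Step 9: thread A executes A2 (x = x - 1). Shared: x=5. PCs: A@2 B@3 C@4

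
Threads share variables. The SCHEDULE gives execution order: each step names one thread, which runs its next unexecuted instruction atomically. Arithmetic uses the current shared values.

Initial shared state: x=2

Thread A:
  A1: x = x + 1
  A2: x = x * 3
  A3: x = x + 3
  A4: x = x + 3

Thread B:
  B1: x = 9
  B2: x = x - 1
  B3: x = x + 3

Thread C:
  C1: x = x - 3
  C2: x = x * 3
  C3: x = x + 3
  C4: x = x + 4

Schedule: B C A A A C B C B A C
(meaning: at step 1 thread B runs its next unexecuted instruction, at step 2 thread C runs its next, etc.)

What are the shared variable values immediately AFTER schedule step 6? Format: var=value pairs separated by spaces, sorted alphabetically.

Step 1: thread B executes B1 (x = 9). Shared: x=9. PCs: A@0 B@1 C@0
Step 2: thread C executes C1 (x = x - 3). Shared: x=6. PCs: A@0 B@1 C@1
Step 3: thread A executes A1 (x = x + 1). Shared: x=7. PCs: A@1 B@1 C@1
Step 4: thread A executes A2 (x = x * 3). Shared: x=21. PCs: A@2 B@1 C@1
Step 5: thread A executes A3 (x = x + 3). Shared: x=24. PCs: A@3 B@1 C@1
Step 6: thread C executes C2 (x = x * 3). Shared: x=72. PCs: A@3 B@1 C@2

Answer: x=72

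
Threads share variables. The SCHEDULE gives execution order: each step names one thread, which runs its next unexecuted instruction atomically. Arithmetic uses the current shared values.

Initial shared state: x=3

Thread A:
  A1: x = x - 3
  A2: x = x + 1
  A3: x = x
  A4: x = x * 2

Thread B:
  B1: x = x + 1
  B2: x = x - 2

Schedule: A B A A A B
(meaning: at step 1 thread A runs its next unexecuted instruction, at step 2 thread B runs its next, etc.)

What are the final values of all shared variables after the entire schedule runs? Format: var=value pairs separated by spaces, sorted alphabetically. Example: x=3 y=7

Answer: x=2

Derivation:
Step 1: thread A executes A1 (x = x - 3). Shared: x=0. PCs: A@1 B@0
Step 2: thread B executes B1 (x = x + 1). Shared: x=1. PCs: A@1 B@1
Step 3: thread A executes A2 (x = x + 1). Shared: x=2. PCs: A@2 B@1
Step 4: thread A executes A3 (x = x). Shared: x=2. PCs: A@3 B@1
Step 5: thread A executes A4 (x = x * 2). Shared: x=4. PCs: A@4 B@1
Step 6: thread B executes B2 (x = x - 2). Shared: x=2. PCs: A@4 B@2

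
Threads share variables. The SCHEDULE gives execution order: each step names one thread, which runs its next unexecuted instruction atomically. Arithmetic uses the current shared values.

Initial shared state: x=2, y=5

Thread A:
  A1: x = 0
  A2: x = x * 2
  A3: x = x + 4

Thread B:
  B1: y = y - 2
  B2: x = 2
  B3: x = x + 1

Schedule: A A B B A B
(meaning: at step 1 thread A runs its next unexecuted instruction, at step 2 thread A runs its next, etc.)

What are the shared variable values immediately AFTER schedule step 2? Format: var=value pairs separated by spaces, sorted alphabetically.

Answer: x=0 y=5

Derivation:
Step 1: thread A executes A1 (x = 0). Shared: x=0 y=5. PCs: A@1 B@0
Step 2: thread A executes A2 (x = x * 2). Shared: x=0 y=5. PCs: A@2 B@0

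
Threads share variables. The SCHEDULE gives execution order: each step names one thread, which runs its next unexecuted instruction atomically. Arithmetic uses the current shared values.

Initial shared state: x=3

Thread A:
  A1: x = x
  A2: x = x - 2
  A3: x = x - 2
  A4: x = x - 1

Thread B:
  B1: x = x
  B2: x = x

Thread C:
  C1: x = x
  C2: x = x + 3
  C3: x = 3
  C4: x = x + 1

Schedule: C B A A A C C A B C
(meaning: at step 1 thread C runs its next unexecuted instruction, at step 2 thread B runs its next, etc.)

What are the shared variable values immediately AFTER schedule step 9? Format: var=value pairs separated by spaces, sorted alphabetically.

Answer: x=2

Derivation:
Step 1: thread C executes C1 (x = x). Shared: x=3. PCs: A@0 B@0 C@1
Step 2: thread B executes B1 (x = x). Shared: x=3. PCs: A@0 B@1 C@1
Step 3: thread A executes A1 (x = x). Shared: x=3. PCs: A@1 B@1 C@1
Step 4: thread A executes A2 (x = x - 2). Shared: x=1. PCs: A@2 B@1 C@1
Step 5: thread A executes A3 (x = x - 2). Shared: x=-1. PCs: A@3 B@1 C@1
Step 6: thread C executes C2 (x = x + 3). Shared: x=2. PCs: A@3 B@1 C@2
Step 7: thread C executes C3 (x = 3). Shared: x=3. PCs: A@3 B@1 C@3
Step 8: thread A executes A4 (x = x - 1). Shared: x=2. PCs: A@4 B@1 C@3
Step 9: thread B executes B2 (x = x). Shared: x=2. PCs: A@4 B@2 C@3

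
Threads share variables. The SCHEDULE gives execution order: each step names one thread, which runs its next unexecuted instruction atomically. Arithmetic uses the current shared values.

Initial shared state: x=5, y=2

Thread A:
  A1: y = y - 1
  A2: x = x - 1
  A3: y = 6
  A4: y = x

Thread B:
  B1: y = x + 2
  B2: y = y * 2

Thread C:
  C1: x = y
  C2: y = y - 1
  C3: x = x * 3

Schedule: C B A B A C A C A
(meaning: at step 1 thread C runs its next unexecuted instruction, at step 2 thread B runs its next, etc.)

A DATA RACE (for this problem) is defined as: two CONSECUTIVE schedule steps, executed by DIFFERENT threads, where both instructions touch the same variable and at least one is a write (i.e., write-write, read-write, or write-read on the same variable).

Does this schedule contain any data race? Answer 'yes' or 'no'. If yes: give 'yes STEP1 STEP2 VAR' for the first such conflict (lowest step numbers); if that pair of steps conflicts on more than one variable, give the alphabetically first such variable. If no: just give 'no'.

Answer: yes 1 2 x

Derivation:
Steps 1,2: C(x = y) vs B(y = x + 2). RACE on x (W-R), y (R-W). Multiple vars; alphabetically first is x.
Steps 2,3: B(y = x + 2) vs A(y = y - 1). RACE on y (W-W).
Steps 3,4: A(y = y - 1) vs B(y = y * 2). RACE on y (W-W).
Steps 4,5: B(r=y,w=y) vs A(r=x,w=x). No conflict.
Steps 5,6: A(r=x,w=x) vs C(r=y,w=y). No conflict.
Steps 6,7: C(y = y - 1) vs A(y = 6). RACE on y (W-W).
Steps 7,8: A(r=-,w=y) vs C(r=x,w=x). No conflict.
Steps 8,9: C(x = x * 3) vs A(y = x). RACE on x (W-R).
First conflict at steps 1,2.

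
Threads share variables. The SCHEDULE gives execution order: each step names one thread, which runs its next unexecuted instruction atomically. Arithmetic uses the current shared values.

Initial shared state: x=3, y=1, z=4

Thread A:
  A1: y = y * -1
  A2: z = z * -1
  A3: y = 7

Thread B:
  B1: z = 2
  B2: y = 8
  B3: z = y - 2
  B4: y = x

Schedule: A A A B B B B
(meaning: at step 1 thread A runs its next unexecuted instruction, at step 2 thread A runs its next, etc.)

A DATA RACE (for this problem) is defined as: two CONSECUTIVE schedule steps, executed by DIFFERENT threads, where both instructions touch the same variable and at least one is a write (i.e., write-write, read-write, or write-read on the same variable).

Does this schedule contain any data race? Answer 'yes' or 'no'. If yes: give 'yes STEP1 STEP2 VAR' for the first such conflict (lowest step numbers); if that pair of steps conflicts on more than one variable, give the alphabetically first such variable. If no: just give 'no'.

Answer: no

Derivation:
Steps 1,2: same thread (A). No race.
Steps 2,3: same thread (A). No race.
Steps 3,4: A(r=-,w=y) vs B(r=-,w=z). No conflict.
Steps 4,5: same thread (B). No race.
Steps 5,6: same thread (B). No race.
Steps 6,7: same thread (B). No race.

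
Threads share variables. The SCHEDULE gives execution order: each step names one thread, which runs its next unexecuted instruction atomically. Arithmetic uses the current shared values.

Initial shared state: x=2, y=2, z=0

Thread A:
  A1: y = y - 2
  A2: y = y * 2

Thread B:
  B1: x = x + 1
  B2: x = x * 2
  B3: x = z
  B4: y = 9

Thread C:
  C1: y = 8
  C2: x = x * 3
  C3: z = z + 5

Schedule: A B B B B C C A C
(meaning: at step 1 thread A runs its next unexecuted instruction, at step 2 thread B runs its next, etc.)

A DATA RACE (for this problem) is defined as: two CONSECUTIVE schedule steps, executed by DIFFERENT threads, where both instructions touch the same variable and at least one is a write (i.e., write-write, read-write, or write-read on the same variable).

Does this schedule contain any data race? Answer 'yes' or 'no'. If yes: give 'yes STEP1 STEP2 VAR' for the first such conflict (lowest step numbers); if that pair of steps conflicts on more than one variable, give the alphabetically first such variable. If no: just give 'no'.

Steps 1,2: A(r=y,w=y) vs B(r=x,w=x). No conflict.
Steps 2,3: same thread (B). No race.
Steps 3,4: same thread (B). No race.
Steps 4,5: same thread (B). No race.
Steps 5,6: B(y = 9) vs C(y = 8). RACE on y (W-W).
Steps 6,7: same thread (C). No race.
Steps 7,8: C(r=x,w=x) vs A(r=y,w=y). No conflict.
Steps 8,9: A(r=y,w=y) vs C(r=z,w=z). No conflict.
First conflict at steps 5,6.

Answer: yes 5 6 y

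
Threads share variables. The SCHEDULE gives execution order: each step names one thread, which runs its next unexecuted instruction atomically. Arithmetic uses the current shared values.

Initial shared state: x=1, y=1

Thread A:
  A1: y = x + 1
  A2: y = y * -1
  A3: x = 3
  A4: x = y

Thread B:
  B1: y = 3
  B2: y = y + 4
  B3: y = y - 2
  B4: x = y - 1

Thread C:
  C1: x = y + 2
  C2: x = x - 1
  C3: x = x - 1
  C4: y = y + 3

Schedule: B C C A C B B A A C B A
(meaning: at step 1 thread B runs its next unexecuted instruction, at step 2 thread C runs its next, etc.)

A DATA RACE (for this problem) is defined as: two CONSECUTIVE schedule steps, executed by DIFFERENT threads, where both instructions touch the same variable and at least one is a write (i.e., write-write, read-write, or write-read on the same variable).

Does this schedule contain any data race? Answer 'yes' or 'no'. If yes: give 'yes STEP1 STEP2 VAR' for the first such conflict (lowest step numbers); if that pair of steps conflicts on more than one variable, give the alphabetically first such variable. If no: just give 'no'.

Answer: yes 1 2 y

Derivation:
Steps 1,2: B(y = 3) vs C(x = y + 2). RACE on y (W-R).
Steps 2,3: same thread (C). No race.
Steps 3,4: C(x = x - 1) vs A(y = x + 1). RACE on x (W-R).
Steps 4,5: A(y = x + 1) vs C(x = x - 1). RACE on x (R-W).
Steps 5,6: C(r=x,w=x) vs B(r=y,w=y). No conflict.
Steps 6,7: same thread (B). No race.
Steps 7,8: B(y = y - 2) vs A(y = y * -1). RACE on y (W-W).
Steps 8,9: same thread (A). No race.
Steps 9,10: A(r=-,w=x) vs C(r=y,w=y). No conflict.
Steps 10,11: C(y = y + 3) vs B(x = y - 1). RACE on y (W-R).
Steps 11,12: B(x = y - 1) vs A(x = y). RACE on x (W-W).
First conflict at steps 1,2.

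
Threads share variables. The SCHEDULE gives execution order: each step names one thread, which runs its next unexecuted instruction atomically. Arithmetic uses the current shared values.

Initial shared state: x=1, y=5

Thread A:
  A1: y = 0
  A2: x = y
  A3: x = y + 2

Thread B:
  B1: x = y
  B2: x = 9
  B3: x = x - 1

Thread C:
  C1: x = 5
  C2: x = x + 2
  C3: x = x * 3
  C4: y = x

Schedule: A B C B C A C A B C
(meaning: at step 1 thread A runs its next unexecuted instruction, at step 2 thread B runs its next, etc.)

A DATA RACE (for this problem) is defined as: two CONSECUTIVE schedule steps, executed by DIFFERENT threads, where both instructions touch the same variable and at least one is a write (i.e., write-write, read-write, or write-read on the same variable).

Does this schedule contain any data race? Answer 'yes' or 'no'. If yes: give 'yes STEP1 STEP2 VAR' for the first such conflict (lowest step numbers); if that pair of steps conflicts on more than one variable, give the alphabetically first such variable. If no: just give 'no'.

Answer: yes 1 2 y

Derivation:
Steps 1,2: A(y = 0) vs B(x = y). RACE on y (W-R).
Steps 2,3: B(x = y) vs C(x = 5). RACE on x (W-W).
Steps 3,4: C(x = 5) vs B(x = 9). RACE on x (W-W).
Steps 4,5: B(x = 9) vs C(x = x + 2). RACE on x (W-W).
Steps 5,6: C(x = x + 2) vs A(x = y). RACE on x (W-W).
Steps 6,7: A(x = y) vs C(x = x * 3). RACE on x (W-W).
Steps 7,8: C(x = x * 3) vs A(x = y + 2). RACE on x (W-W).
Steps 8,9: A(x = y + 2) vs B(x = x - 1). RACE on x (W-W).
Steps 9,10: B(x = x - 1) vs C(y = x). RACE on x (W-R).
First conflict at steps 1,2.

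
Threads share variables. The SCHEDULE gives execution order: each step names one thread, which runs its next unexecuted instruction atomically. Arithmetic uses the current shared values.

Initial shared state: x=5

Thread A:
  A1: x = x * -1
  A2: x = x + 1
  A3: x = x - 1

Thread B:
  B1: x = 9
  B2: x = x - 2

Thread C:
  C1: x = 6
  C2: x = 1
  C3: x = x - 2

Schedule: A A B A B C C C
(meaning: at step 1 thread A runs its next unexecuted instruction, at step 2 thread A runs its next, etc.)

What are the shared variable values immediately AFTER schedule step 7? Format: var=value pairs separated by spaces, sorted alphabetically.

Step 1: thread A executes A1 (x = x * -1). Shared: x=-5. PCs: A@1 B@0 C@0
Step 2: thread A executes A2 (x = x + 1). Shared: x=-4. PCs: A@2 B@0 C@0
Step 3: thread B executes B1 (x = 9). Shared: x=9. PCs: A@2 B@1 C@0
Step 4: thread A executes A3 (x = x - 1). Shared: x=8. PCs: A@3 B@1 C@0
Step 5: thread B executes B2 (x = x - 2). Shared: x=6. PCs: A@3 B@2 C@0
Step 6: thread C executes C1 (x = 6). Shared: x=6. PCs: A@3 B@2 C@1
Step 7: thread C executes C2 (x = 1). Shared: x=1. PCs: A@3 B@2 C@2

Answer: x=1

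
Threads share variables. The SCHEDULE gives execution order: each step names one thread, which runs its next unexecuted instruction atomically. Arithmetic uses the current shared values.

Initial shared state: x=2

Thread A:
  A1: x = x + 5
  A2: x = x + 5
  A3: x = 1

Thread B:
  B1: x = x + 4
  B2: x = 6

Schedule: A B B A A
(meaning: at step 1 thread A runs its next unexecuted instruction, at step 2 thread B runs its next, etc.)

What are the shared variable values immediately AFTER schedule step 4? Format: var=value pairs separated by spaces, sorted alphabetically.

Answer: x=11

Derivation:
Step 1: thread A executes A1 (x = x + 5). Shared: x=7. PCs: A@1 B@0
Step 2: thread B executes B1 (x = x + 4). Shared: x=11. PCs: A@1 B@1
Step 3: thread B executes B2 (x = 6). Shared: x=6. PCs: A@1 B@2
Step 4: thread A executes A2 (x = x + 5). Shared: x=11. PCs: A@2 B@2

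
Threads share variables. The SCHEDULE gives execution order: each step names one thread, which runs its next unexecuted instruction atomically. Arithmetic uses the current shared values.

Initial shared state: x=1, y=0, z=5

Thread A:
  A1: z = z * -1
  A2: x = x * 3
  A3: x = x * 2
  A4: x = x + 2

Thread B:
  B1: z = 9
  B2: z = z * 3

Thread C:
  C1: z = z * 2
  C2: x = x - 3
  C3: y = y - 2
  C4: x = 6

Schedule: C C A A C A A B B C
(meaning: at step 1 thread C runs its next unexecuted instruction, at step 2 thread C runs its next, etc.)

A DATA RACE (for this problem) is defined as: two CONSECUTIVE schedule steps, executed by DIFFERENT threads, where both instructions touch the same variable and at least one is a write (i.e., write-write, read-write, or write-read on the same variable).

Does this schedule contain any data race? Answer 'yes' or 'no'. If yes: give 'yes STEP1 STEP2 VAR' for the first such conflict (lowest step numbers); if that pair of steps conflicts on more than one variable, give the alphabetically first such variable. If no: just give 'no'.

Answer: no

Derivation:
Steps 1,2: same thread (C). No race.
Steps 2,3: C(r=x,w=x) vs A(r=z,w=z). No conflict.
Steps 3,4: same thread (A). No race.
Steps 4,5: A(r=x,w=x) vs C(r=y,w=y). No conflict.
Steps 5,6: C(r=y,w=y) vs A(r=x,w=x). No conflict.
Steps 6,7: same thread (A). No race.
Steps 7,8: A(r=x,w=x) vs B(r=-,w=z). No conflict.
Steps 8,9: same thread (B). No race.
Steps 9,10: B(r=z,w=z) vs C(r=-,w=x). No conflict.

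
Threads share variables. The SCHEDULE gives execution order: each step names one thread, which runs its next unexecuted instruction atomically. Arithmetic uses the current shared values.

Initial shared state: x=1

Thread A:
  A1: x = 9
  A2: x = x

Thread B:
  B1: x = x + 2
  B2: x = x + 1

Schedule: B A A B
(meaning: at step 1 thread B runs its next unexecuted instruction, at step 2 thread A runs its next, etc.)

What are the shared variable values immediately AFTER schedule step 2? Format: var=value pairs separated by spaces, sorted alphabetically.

Step 1: thread B executes B1 (x = x + 2). Shared: x=3. PCs: A@0 B@1
Step 2: thread A executes A1 (x = 9). Shared: x=9. PCs: A@1 B@1

Answer: x=9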